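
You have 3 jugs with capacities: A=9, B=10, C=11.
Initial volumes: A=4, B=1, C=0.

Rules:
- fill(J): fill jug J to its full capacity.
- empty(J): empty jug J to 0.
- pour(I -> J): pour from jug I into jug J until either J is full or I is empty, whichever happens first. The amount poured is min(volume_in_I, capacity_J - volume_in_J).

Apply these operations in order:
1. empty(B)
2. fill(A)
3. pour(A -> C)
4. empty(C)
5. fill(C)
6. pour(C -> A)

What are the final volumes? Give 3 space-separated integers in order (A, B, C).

Answer: 9 0 2

Derivation:
Step 1: empty(B) -> (A=4 B=0 C=0)
Step 2: fill(A) -> (A=9 B=0 C=0)
Step 3: pour(A -> C) -> (A=0 B=0 C=9)
Step 4: empty(C) -> (A=0 B=0 C=0)
Step 5: fill(C) -> (A=0 B=0 C=11)
Step 6: pour(C -> A) -> (A=9 B=0 C=2)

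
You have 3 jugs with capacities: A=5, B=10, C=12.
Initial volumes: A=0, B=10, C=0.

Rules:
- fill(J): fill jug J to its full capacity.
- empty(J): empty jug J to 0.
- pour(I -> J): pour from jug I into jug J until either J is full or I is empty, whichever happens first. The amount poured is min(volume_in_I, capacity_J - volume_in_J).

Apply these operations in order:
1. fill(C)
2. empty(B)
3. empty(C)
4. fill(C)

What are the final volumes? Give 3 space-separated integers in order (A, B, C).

Answer: 0 0 12

Derivation:
Step 1: fill(C) -> (A=0 B=10 C=12)
Step 2: empty(B) -> (A=0 B=0 C=12)
Step 3: empty(C) -> (A=0 B=0 C=0)
Step 4: fill(C) -> (A=0 B=0 C=12)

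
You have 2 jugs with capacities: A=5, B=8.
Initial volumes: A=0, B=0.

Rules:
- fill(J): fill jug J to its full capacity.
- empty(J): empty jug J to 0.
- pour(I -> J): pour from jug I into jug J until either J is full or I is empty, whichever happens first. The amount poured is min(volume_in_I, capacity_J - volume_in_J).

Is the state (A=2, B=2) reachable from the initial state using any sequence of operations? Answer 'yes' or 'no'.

BFS explored all 26 reachable states.
Reachable set includes: (0,0), (0,1), (0,2), (0,3), (0,4), (0,5), (0,6), (0,7), (0,8), (1,0), (1,8), (2,0) ...
Target (A=2, B=2) not in reachable set → no.

Answer: no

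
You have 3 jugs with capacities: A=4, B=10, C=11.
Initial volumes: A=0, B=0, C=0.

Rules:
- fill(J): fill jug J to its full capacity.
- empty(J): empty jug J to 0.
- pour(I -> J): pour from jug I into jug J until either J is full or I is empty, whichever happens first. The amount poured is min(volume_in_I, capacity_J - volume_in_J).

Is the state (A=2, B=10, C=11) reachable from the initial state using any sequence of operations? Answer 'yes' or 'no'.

BFS from (A=0, B=0, C=0):
  1. fill(A) -> (A=4 B=0 C=0)
  2. fill(C) -> (A=4 B=0 C=11)
  3. pour(A -> B) -> (A=0 B=4 C=11)
  4. fill(A) -> (A=4 B=4 C=11)
  5. pour(A -> B) -> (A=0 B=8 C=11)
  6. fill(A) -> (A=4 B=8 C=11)
  7. pour(A -> B) -> (A=2 B=10 C=11)
Target reached → yes.

Answer: yes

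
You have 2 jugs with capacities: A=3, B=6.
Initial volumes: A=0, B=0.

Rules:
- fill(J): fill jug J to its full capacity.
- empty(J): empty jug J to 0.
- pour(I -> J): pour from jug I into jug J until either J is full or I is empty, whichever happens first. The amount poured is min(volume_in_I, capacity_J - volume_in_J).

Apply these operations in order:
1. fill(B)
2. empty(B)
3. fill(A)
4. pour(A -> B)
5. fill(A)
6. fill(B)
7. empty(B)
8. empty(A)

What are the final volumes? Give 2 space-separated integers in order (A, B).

Answer: 0 0

Derivation:
Step 1: fill(B) -> (A=0 B=6)
Step 2: empty(B) -> (A=0 B=0)
Step 3: fill(A) -> (A=3 B=0)
Step 4: pour(A -> B) -> (A=0 B=3)
Step 5: fill(A) -> (A=3 B=3)
Step 6: fill(B) -> (A=3 B=6)
Step 7: empty(B) -> (A=3 B=0)
Step 8: empty(A) -> (A=0 B=0)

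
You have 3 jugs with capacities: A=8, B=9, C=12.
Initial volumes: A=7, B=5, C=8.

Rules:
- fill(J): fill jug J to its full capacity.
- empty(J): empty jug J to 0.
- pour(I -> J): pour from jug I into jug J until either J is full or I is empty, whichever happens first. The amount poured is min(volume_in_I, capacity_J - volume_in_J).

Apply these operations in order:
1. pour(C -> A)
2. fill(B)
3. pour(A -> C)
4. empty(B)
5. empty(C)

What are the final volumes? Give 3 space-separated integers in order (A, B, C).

Answer: 3 0 0

Derivation:
Step 1: pour(C -> A) -> (A=8 B=5 C=7)
Step 2: fill(B) -> (A=8 B=9 C=7)
Step 3: pour(A -> C) -> (A=3 B=9 C=12)
Step 4: empty(B) -> (A=3 B=0 C=12)
Step 5: empty(C) -> (A=3 B=0 C=0)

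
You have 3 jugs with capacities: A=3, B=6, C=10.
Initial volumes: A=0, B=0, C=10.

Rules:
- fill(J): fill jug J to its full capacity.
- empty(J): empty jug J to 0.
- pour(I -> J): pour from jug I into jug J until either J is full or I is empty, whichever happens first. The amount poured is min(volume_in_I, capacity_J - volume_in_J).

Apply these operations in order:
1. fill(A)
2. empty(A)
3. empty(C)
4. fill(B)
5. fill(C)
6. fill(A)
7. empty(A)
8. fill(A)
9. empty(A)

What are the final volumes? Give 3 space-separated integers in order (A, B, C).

Answer: 0 6 10

Derivation:
Step 1: fill(A) -> (A=3 B=0 C=10)
Step 2: empty(A) -> (A=0 B=0 C=10)
Step 3: empty(C) -> (A=0 B=0 C=0)
Step 4: fill(B) -> (A=0 B=6 C=0)
Step 5: fill(C) -> (A=0 B=6 C=10)
Step 6: fill(A) -> (A=3 B=6 C=10)
Step 7: empty(A) -> (A=0 B=6 C=10)
Step 8: fill(A) -> (A=3 B=6 C=10)
Step 9: empty(A) -> (A=0 B=6 C=10)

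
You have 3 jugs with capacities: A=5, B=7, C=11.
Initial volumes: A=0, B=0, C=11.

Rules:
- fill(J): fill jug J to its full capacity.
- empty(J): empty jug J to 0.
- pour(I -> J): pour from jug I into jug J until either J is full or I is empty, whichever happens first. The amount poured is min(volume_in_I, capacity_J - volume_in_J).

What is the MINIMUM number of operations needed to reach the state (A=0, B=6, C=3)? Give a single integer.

Answer: 7

Derivation:
BFS from (A=0, B=0, C=11). One shortest path:
  1. fill(A) -> (A=5 B=0 C=11)
  2. pour(A -> B) -> (A=0 B=5 C=11)
  3. pour(C -> A) -> (A=5 B=5 C=6)
  4. pour(A -> B) -> (A=3 B=7 C=6)
  5. empty(B) -> (A=3 B=0 C=6)
  6. pour(C -> B) -> (A=3 B=6 C=0)
  7. pour(A -> C) -> (A=0 B=6 C=3)
Reached target in 7 moves.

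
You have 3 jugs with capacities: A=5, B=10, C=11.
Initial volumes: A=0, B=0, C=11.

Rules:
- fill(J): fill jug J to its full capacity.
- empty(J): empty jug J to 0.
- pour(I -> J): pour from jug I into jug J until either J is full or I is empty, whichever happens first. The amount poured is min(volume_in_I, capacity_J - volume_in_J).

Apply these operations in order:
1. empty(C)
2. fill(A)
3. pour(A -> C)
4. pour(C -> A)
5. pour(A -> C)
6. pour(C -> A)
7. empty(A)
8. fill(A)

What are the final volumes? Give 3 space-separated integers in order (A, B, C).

Step 1: empty(C) -> (A=0 B=0 C=0)
Step 2: fill(A) -> (A=5 B=0 C=0)
Step 3: pour(A -> C) -> (A=0 B=0 C=5)
Step 4: pour(C -> A) -> (A=5 B=0 C=0)
Step 5: pour(A -> C) -> (A=0 B=0 C=5)
Step 6: pour(C -> A) -> (A=5 B=0 C=0)
Step 7: empty(A) -> (A=0 B=0 C=0)
Step 8: fill(A) -> (A=5 B=0 C=0)

Answer: 5 0 0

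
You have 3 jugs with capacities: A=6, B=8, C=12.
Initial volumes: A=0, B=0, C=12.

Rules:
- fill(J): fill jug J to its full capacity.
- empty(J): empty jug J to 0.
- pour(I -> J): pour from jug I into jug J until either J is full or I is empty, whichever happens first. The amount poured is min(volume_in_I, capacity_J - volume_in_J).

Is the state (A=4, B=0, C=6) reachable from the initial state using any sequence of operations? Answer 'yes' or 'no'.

BFS from (A=0, B=0, C=12):
  1. fill(A) -> (A=6 B=0 C=12)
  2. pour(A -> B) -> (A=0 B=6 C=12)
  3. pour(C -> A) -> (A=6 B=6 C=6)
  4. pour(A -> B) -> (A=4 B=8 C=6)
  5. empty(B) -> (A=4 B=0 C=6)
Target reached → yes.

Answer: yes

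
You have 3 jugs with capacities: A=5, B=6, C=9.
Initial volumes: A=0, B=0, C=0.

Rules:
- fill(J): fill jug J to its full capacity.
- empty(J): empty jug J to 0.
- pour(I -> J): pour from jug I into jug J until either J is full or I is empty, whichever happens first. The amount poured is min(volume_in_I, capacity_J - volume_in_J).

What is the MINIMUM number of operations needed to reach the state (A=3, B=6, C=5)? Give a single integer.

Answer: 6

Derivation:
BFS from (A=0, B=0, C=0). One shortest path:
  1. fill(C) -> (A=0 B=0 C=9)
  2. pour(C -> A) -> (A=5 B=0 C=4)
  3. pour(C -> B) -> (A=5 B=4 C=0)
  4. pour(A -> C) -> (A=0 B=4 C=5)
  5. fill(A) -> (A=5 B=4 C=5)
  6. pour(A -> B) -> (A=3 B=6 C=5)
Reached target in 6 moves.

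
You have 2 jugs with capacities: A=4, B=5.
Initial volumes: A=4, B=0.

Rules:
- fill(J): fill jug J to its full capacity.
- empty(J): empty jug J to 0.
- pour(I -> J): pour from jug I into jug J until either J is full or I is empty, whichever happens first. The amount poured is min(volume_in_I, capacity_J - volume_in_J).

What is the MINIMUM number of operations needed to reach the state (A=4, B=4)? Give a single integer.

Answer: 2

Derivation:
BFS from (A=4, B=0). One shortest path:
  1. pour(A -> B) -> (A=0 B=4)
  2. fill(A) -> (A=4 B=4)
Reached target in 2 moves.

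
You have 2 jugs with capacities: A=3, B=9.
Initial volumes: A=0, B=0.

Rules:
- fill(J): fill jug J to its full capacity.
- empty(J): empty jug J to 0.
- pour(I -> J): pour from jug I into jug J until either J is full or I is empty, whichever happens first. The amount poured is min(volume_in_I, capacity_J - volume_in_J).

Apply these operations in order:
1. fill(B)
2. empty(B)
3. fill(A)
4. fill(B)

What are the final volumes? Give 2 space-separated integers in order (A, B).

Answer: 3 9

Derivation:
Step 1: fill(B) -> (A=0 B=9)
Step 2: empty(B) -> (A=0 B=0)
Step 3: fill(A) -> (A=3 B=0)
Step 4: fill(B) -> (A=3 B=9)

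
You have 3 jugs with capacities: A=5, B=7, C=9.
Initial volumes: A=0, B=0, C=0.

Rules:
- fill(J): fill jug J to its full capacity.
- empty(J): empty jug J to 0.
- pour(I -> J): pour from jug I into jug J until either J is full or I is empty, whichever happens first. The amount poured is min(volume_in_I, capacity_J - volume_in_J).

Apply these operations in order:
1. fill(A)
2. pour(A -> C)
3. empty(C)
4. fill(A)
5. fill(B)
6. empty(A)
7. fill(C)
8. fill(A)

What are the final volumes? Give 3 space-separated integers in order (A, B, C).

Step 1: fill(A) -> (A=5 B=0 C=0)
Step 2: pour(A -> C) -> (A=0 B=0 C=5)
Step 3: empty(C) -> (A=0 B=0 C=0)
Step 4: fill(A) -> (A=5 B=0 C=0)
Step 5: fill(B) -> (A=5 B=7 C=0)
Step 6: empty(A) -> (A=0 B=7 C=0)
Step 7: fill(C) -> (A=0 B=7 C=9)
Step 8: fill(A) -> (A=5 B=7 C=9)

Answer: 5 7 9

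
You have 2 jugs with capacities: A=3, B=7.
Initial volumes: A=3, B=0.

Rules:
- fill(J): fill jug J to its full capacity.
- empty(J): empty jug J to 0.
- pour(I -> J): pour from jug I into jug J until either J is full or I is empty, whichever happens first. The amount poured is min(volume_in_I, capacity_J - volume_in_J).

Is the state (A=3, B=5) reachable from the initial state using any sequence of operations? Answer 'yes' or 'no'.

Answer: yes

Derivation:
BFS from (A=3, B=0):
  1. empty(A) -> (A=0 B=0)
  2. fill(B) -> (A=0 B=7)
  3. pour(B -> A) -> (A=3 B=4)
  4. empty(A) -> (A=0 B=4)
  5. pour(B -> A) -> (A=3 B=1)
  6. empty(A) -> (A=0 B=1)
  7. pour(B -> A) -> (A=1 B=0)
  8. fill(B) -> (A=1 B=7)
  9. pour(B -> A) -> (A=3 B=5)
Target reached → yes.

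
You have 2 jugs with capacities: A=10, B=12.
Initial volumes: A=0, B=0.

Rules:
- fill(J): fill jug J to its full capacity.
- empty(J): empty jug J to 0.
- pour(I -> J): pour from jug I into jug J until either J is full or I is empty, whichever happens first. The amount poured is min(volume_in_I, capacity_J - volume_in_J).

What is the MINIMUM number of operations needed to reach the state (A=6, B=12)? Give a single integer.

Answer: 8

Derivation:
BFS from (A=0, B=0). One shortest path:
  1. fill(A) -> (A=10 B=0)
  2. pour(A -> B) -> (A=0 B=10)
  3. fill(A) -> (A=10 B=10)
  4. pour(A -> B) -> (A=8 B=12)
  5. empty(B) -> (A=8 B=0)
  6. pour(A -> B) -> (A=0 B=8)
  7. fill(A) -> (A=10 B=8)
  8. pour(A -> B) -> (A=6 B=12)
Reached target in 8 moves.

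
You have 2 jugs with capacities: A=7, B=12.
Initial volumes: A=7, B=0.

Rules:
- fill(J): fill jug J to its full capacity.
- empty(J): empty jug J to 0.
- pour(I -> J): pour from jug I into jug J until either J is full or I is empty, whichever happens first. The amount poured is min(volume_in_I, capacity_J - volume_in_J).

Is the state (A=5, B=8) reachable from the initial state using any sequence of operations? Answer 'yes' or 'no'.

Answer: no

Derivation:
BFS explored all 38 reachable states.
Reachable set includes: (0,0), (0,1), (0,2), (0,3), (0,4), (0,5), (0,6), (0,7), (0,8), (0,9), (0,10), (0,11) ...
Target (A=5, B=8) not in reachable set → no.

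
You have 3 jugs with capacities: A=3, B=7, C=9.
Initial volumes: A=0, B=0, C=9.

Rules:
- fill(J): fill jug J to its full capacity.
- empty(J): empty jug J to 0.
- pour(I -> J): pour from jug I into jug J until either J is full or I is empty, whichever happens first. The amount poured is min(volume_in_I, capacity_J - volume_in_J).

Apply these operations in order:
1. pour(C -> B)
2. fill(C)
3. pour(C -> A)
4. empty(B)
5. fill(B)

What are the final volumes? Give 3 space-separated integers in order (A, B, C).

Answer: 3 7 6

Derivation:
Step 1: pour(C -> B) -> (A=0 B=7 C=2)
Step 2: fill(C) -> (A=0 B=7 C=9)
Step 3: pour(C -> A) -> (A=3 B=7 C=6)
Step 4: empty(B) -> (A=3 B=0 C=6)
Step 5: fill(B) -> (A=3 B=7 C=6)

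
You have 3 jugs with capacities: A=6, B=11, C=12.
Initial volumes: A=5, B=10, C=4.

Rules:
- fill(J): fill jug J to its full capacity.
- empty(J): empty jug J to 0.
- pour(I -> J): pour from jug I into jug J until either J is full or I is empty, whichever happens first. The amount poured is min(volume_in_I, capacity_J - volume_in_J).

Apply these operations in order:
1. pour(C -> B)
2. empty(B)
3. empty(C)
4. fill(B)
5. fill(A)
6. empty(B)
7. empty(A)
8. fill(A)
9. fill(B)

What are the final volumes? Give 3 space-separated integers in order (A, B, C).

Answer: 6 11 0

Derivation:
Step 1: pour(C -> B) -> (A=5 B=11 C=3)
Step 2: empty(B) -> (A=5 B=0 C=3)
Step 3: empty(C) -> (A=5 B=0 C=0)
Step 4: fill(B) -> (A=5 B=11 C=0)
Step 5: fill(A) -> (A=6 B=11 C=0)
Step 6: empty(B) -> (A=6 B=0 C=0)
Step 7: empty(A) -> (A=0 B=0 C=0)
Step 8: fill(A) -> (A=6 B=0 C=0)
Step 9: fill(B) -> (A=6 B=11 C=0)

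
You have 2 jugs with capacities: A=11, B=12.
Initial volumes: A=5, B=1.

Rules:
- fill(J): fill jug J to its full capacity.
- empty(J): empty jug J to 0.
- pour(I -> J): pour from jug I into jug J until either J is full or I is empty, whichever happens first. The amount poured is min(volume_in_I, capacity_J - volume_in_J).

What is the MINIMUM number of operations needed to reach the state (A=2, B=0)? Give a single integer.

Answer: 6

Derivation:
BFS from (A=5, B=1). One shortest path:
  1. empty(A) -> (A=0 B=1)
  2. pour(B -> A) -> (A=1 B=0)
  3. fill(B) -> (A=1 B=12)
  4. pour(B -> A) -> (A=11 B=2)
  5. empty(A) -> (A=0 B=2)
  6. pour(B -> A) -> (A=2 B=0)
Reached target in 6 moves.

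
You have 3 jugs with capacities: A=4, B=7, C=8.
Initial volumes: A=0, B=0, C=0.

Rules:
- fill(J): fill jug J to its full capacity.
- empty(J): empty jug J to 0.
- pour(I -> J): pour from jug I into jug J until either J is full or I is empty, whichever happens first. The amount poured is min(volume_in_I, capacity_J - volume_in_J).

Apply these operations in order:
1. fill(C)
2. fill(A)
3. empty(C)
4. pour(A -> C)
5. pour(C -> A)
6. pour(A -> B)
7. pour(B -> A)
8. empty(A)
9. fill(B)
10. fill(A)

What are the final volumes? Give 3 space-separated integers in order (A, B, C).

Answer: 4 7 0

Derivation:
Step 1: fill(C) -> (A=0 B=0 C=8)
Step 2: fill(A) -> (A=4 B=0 C=8)
Step 3: empty(C) -> (A=4 B=0 C=0)
Step 4: pour(A -> C) -> (A=0 B=0 C=4)
Step 5: pour(C -> A) -> (A=4 B=0 C=0)
Step 6: pour(A -> B) -> (A=0 B=4 C=0)
Step 7: pour(B -> A) -> (A=4 B=0 C=0)
Step 8: empty(A) -> (A=0 B=0 C=0)
Step 9: fill(B) -> (A=0 B=7 C=0)
Step 10: fill(A) -> (A=4 B=7 C=0)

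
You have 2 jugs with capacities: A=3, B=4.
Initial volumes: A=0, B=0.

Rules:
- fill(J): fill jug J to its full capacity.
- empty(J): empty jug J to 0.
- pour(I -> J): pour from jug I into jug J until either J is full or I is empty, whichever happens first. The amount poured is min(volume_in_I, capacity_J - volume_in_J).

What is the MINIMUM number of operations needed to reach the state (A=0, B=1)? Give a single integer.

Answer: 3

Derivation:
BFS from (A=0, B=0). One shortest path:
  1. fill(B) -> (A=0 B=4)
  2. pour(B -> A) -> (A=3 B=1)
  3. empty(A) -> (A=0 B=1)
Reached target in 3 moves.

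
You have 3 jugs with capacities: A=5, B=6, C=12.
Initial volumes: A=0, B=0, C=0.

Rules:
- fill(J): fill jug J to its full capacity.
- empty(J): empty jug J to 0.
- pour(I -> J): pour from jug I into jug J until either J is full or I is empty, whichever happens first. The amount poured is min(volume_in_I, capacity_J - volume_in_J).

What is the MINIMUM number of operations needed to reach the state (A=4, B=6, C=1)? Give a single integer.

BFS from (A=0, B=0, C=0). One shortest path:
  1. fill(A) -> (A=5 B=0 C=0)
  2. fill(B) -> (A=5 B=6 C=0)
  3. pour(B -> C) -> (A=5 B=0 C=6)
  4. pour(A -> B) -> (A=0 B=5 C=6)
  5. pour(C -> A) -> (A=5 B=5 C=1)
  6. pour(A -> B) -> (A=4 B=6 C=1)
Reached target in 6 moves.

Answer: 6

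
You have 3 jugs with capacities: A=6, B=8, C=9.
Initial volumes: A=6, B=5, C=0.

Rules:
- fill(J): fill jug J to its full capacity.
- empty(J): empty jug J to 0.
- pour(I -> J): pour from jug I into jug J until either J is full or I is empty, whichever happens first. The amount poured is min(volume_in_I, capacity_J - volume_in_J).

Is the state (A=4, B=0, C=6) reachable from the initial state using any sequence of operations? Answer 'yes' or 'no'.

BFS from (A=6, B=5, C=0):
  1. pour(B -> C) -> (A=6 B=0 C=5)
  2. fill(B) -> (A=6 B=8 C=5)
  3. pour(B -> C) -> (A=6 B=4 C=9)
  4. empty(C) -> (A=6 B=4 C=0)
  5. pour(A -> C) -> (A=0 B=4 C=6)
  6. pour(B -> A) -> (A=4 B=0 C=6)
Target reached → yes.

Answer: yes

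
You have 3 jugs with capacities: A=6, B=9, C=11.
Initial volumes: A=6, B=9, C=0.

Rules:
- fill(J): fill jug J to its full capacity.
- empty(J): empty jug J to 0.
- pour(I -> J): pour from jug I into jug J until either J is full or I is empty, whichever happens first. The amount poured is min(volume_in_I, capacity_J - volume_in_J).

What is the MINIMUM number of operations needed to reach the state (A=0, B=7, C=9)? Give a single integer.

BFS from (A=6, B=9, C=0). One shortest path:
  1. pour(A -> C) -> (A=0 B=9 C=6)
  2. fill(A) -> (A=6 B=9 C=6)
  3. pour(A -> C) -> (A=1 B=9 C=11)
  4. empty(C) -> (A=1 B=9 C=0)
  5. pour(B -> C) -> (A=1 B=0 C=9)
  6. pour(A -> B) -> (A=0 B=1 C=9)
  7. fill(A) -> (A=6 B=1 C=9)
  8. pour(A -> B) -> (A=0 B=7 C=9)
Reached target in 8 moves.

Answer: 8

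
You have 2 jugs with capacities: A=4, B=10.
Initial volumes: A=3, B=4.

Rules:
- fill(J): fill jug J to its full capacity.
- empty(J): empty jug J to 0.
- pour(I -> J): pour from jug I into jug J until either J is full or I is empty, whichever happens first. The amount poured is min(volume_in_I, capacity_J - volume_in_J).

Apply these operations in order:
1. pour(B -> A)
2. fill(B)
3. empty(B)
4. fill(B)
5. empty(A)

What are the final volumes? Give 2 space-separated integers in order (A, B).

Step 1: pour(B -> A) -> (A=4 B=3)
Step 2: fill(B) -> (A=4 B=10)
Step 3: empty(B) -> (A=4 B=0)
Step 4: fill(B) -> (A=4 B=10)
Step 5: empty(A) -> (A=0 B=10)

Answer: 0 10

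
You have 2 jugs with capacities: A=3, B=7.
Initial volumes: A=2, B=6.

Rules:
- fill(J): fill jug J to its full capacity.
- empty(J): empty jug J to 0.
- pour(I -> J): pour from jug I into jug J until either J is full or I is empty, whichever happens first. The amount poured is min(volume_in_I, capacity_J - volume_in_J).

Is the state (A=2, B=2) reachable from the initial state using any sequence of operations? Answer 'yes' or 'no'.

BFS explored all 21 reachable states.
Reachable set includes: (0,0), (0,1), (0,2), (0,3), (0,4), (0,5), (0,6), (0,7), (1,0), (1,7), (2,0), (2,6) ...
Target (A=2, B=2) not in reachable set → no.

Answer: no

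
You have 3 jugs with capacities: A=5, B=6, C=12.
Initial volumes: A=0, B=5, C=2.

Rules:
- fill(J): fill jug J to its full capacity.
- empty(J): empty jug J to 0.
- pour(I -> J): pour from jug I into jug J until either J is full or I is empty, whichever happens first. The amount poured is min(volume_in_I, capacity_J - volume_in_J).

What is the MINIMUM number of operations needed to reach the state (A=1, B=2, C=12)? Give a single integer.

BFS from (A=0, B=5, C=2). One shortest path:
  1. fill(B) -> (A=0 B=6 C=2)
  2. pour(B -> A) -> (A=5 B=1 C=2)
  3. empty(A) -> (A=0 B=1 C=2)
  4. pour(B -> A) -> (A=1 B=0 C=2)
  5. pour(C -> B) -> (A=1 B=2 C=0)
  6. fill(C) -> (A=1 B=2 C=12)
Reached target in 6 moves.

Answer: 6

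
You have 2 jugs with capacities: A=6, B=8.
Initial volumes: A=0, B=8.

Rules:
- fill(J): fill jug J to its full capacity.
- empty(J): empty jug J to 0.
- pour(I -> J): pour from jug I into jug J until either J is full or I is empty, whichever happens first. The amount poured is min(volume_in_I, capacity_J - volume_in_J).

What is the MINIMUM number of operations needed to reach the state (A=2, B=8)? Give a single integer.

Answer: 4

Derivation:
BFS from (A=0, B=8). One shortest path:
  1. pour(B -> A) -> (A=6 B=2)
  2. empty(A) -> (A=0 B=2)
  3. pour(B -> A) -> (A=2 B=0)
  4. fill(B) -> (A=2 B=8)
Reached target in 4 moves.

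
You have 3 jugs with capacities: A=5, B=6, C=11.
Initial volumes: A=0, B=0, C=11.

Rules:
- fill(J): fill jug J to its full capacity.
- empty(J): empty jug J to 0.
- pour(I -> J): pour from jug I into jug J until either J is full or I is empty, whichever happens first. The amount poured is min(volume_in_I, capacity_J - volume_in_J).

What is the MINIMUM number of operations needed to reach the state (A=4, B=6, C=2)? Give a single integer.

BFS from (A=0, B=0, C=11). One shortest path:
  1. fill(B) -> (A=0 B=6 C=11)
  2. pour(B -> A) -> (A=5 B=1 C=11)
  3. empty(A) -> (A=0 B=1 C=11)
  4. pour(B -> A) -> (A=1 B=0 C=11)
  5. pour(C -> A) -> (A=5 B=0 C=7)
  6. pour(A -> B) -> (A=0 B=5 C=7)
  7. pour(C -> A) -> (A=5 B=5 C=2)
  8. pour(A -> B) -> (A=4 B=6 C=2)
Reached target in 8 moves.

Answer: 8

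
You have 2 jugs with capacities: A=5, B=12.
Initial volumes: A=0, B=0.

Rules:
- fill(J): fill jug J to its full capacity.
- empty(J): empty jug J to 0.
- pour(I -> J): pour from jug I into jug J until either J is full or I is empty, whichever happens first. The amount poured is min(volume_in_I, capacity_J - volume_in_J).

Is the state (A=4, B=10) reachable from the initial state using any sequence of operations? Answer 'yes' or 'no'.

BFS explored all 34 reachable states.
Reachable set includes: (0,0), (0,1), (0,2), (0,3), (0,4), (0,5), (0,6), (0,7), (0,8), (0,9), (0,10), (0,11) ...
Target (A=4, B=10) not in reachable set → no.

Answer: no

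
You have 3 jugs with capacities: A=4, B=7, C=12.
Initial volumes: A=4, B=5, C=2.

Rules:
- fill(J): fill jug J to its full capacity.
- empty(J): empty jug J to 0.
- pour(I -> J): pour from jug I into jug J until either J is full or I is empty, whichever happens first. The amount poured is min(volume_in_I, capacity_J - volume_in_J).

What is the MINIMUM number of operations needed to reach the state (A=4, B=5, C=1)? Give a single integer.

BFS from (A=4, B=5, C=2). One shortest path:
  1. empty(A) -> (A=0 B=5 C=2)
  2. fill(C) -> (A=0 B=5 C=12)
  3. pour(C -> A) -> (A=4 B=5 C=8)
  4. pour(A -> B) -> (A=2 B=7 C=8)
  5. empty(B) -> (A=2 B=0 C=8)
  6. pour(C -> B) -> (A=2 B=7 C=1)
  7. pour(B -> A) -> (A=4 B=5 C=1)
Reached target in 7 moves.

Answer: 7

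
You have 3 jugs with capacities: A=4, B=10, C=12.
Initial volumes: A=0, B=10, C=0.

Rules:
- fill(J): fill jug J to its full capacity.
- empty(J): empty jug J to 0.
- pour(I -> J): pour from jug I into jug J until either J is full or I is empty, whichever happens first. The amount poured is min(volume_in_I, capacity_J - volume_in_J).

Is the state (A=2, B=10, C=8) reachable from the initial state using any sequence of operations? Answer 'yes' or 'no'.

Answer: yes

Derivation:
BFS from (A=0, B=10, C=0):
  1. pour(B -> C) -> (A=0 B=0 C=10)
  2. fill(B) -> (A=0 B=10 C=10)
  3. pour(B -> A) -> (A=4 B=6 C=10)
  4. pour(A -> C) -> (A=2 B=6 C=12)
  5. pour(C -> B) -> (A=2 B=10 C=8)
Target reached → yes.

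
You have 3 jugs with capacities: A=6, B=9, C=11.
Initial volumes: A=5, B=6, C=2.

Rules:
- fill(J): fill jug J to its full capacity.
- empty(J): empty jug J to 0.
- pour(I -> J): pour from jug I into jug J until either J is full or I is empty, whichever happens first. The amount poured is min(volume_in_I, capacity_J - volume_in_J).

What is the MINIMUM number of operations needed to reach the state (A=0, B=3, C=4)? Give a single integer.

Answer: 4

Derivation:
BFS from (A=5, B=6, C=2). One shortest path:
  1. pour(A -> B) -> (A=2 B=9 C=2)
  2. pour(A -> C) -> (A=0 B=9 C=4)
  3. pour(B -> A) -> (A=6 B=3 C=4)
  4. empty(A) -> (A=0 B=3 C=4)
Reached target in 4 moves.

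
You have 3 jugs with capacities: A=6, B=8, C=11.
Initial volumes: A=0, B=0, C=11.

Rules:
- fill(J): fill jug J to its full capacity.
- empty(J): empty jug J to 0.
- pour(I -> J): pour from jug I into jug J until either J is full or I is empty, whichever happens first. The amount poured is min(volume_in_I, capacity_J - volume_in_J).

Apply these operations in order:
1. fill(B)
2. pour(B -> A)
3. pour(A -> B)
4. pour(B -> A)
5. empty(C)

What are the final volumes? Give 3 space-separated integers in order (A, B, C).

Step 1: fill(B) -> (A=0 B=8 C=11)
Step 2: pour(B -> A) -> (A=6 B=2 C=11)
Step 3: pour(A -> B) -> (A=0 B=8 C=11)
Step 4: pour(B -> A) -> (A=6 B=2 C=11)
Step 5: empty(C) -> (A=6 B=2 C=0)

Answer: 6 2 0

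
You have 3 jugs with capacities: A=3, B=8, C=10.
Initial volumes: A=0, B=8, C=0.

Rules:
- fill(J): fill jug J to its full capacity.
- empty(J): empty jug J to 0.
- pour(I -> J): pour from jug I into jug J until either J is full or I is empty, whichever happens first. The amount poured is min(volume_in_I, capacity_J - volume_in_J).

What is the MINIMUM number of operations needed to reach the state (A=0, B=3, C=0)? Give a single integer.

BFS from (A=0, B=8, C=0). One shortest path:
  1. fill(A) -> (A=3 B=8 C=0)
  2. empty(B) -> (A=3 B=0 C=0)
  3. pour(A -> B) -> (A=0 B=3 C=0)
Reached target in 3 moves.

Answer: 3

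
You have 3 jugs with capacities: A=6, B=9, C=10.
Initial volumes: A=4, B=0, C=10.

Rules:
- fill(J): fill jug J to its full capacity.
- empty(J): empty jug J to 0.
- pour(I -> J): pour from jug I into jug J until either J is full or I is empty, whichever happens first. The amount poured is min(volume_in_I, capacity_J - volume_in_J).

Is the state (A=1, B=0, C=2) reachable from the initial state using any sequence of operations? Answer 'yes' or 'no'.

Answer: yes

Derivation:
BFS from (A=4, B=0, C=10):
  1. fill(B) -> (A=4 B=9 C=10)
  2. empty(C) -> (A=4 B=9 C=0)
  3. pour(B -> A) -> (A=6 B=7 C=0)
  4. pour(A -> C) -> (A=0 B=7 C=6)
  5. pour(B -> A) -> (A=6 B=1 C=6)
  6. pour(A -> C) -> (A=2 B=1 C=10)
  7. empty(C) -> (A=2 B=1 C=0)
  8. pour(A -> C) -> (A=0 B=1 C=2)
  9. pour(B -> A) -> (A=1 B=0 C=2)
Target reached → yes.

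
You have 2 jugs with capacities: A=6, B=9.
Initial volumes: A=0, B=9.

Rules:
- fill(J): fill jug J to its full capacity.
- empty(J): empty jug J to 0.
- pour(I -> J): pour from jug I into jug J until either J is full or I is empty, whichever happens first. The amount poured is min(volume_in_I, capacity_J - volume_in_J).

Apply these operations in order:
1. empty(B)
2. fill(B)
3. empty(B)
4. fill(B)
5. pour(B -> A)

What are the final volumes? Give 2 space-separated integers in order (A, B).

Step 1: empty(B) -> (A=0 B=0)
Step 2: fill(B) -> (A=0 B=9)
Step 3: empty(B) -> (A=0 B=0)
Step 4: fill(B) -> (A=0 B=9)
Step 5: pour(B -> A) -> (A=6 B=3)

Answer: 6 3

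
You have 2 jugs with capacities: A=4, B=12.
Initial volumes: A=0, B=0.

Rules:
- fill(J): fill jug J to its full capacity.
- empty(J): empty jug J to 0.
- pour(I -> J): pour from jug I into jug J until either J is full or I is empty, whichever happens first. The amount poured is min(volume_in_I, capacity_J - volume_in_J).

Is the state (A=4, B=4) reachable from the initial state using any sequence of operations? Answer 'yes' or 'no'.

BFS from (A=0, B=0):
  1. fill(A) -> (A=4 B=0)
  2. pour(A -> B) -> (A=0 B=4)
  3. fill(A) -> (A=4 B=4)
Target reached → yes.

Answer: yes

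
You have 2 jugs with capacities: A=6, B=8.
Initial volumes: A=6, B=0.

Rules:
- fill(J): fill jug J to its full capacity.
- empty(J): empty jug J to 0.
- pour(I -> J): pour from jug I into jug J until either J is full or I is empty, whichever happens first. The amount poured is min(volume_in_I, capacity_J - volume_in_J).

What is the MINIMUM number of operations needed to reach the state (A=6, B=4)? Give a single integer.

Answer: 6

Derivation:
BFS from (A=6, B=0). One shortest path:
  1. pour(A -> B) -> (A=0 B=6)
  2. fill(A) -> (A=6 B=6)
  3. pour(A -> B) -> (A=4 B=8)
  4. empty(B) -> (A=4 B=0)
  5. pour(A -> B) -> (A=0 B=4)
  6. fill(A) -> (A=6 B=4)
Reached target in 6 moves.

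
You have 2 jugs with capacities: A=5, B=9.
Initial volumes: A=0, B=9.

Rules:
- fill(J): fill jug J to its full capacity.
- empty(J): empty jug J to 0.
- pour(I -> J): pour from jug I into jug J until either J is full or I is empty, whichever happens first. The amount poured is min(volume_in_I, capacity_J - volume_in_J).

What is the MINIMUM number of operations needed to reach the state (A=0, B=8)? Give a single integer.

BFS from (A=0, B=9). One shortest path:
  1. pour(B -> A) -> (A=5 B=4)
  2. empty(A) -> (A=0 B=4)
  3. pour(B -> A) -> (A=4 B=0)
  4. fill(B) -> (A=4 B=9)
  5. pour(B -> A) -> (A=5 B=8)
  6. empty(A) -> (A=0 B=8)
Reached target in 6 moves.

Answer: 6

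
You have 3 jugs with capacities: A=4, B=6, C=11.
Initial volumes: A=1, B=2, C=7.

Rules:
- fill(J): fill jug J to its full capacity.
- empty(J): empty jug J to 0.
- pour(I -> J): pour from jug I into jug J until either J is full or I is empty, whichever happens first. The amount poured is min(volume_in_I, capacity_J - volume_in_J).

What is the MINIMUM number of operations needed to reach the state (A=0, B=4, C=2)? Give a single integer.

Answer: 4

Derivation:
BFS from (A=1, B=2, C=7). One shortest path:
  1. fill(A) -> (A=4 B=2 C=7)
  2. empty(C) -> (A=4 B=2 C=0)
  3. pour(B -> C) -> (A=4 B=0 C=2)
  4. pour(A -> B) -> (A=0 B=4 C=2)
Reached target in 4 moves.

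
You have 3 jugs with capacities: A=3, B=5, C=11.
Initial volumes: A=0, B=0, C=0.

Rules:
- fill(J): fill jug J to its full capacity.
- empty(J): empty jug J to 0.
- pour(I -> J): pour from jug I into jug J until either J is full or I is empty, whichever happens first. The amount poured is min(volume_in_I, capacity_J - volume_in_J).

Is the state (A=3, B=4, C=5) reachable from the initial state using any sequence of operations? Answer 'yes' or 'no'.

BFS from (A=0, B=0, C=0):
  1. fill(B) -> (A=0 B=5 C=0)
  2. pour(B -> A) -> (A=3 B=2 C=0)
  3. empty(A) -> (A=0 B=2 C=0)
  4. pour(B -> A) -> (A=2 B=0 C=0)
  5. fill(B) -> (A=2 B=5 C=0)
  6. pour(B -> C) -> (A=2 B=0 C=5)
  7. fill(B) -> (A=2 B=5 C=5)
  8. pour(B -> A) -> (A=3 B=4 C=5)
Target reached → yes.

Answer: yes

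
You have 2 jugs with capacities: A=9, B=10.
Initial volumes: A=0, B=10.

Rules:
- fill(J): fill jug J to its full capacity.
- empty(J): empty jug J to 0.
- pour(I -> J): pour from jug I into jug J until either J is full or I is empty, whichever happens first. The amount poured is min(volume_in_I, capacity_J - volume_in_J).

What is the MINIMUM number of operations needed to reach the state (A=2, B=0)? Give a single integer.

BFS from (A=0, B=10). One shortest path:
  1. pour(B -> A) -> (A=9 B=1)
  2. empty(A) -> (A=0 B=1)
  3. pour(B -> A) -> (A=1 B=0)
  4. fill(B) -> (A=1 B=10)
  5. pour(B -> A) -> (A=9 B=2)
  6. empty(A) -> (A=0 B=2)
  7. pour(B -> A) -> (A=2 B=0)
Reached target in 7 moves.

Answer: 7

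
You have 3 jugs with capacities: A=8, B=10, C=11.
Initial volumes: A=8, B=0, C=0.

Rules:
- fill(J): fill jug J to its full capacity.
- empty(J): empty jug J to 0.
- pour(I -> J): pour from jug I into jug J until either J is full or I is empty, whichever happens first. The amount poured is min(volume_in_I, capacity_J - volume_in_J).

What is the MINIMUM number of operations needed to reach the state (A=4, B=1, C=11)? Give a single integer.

BFS from (A=8, B=0, C=0). One shortest path:
  1. pour(A -> B) -> (A=0 B=8 C=0)
  2. fill(A) -> (A=8 B=8 C=0)
  3. pour(A -> B) -> (A=6 B=10 C=0)
  4. pour(B -> C) -> (A=6 B=0 C=10)
  5. pour(A -> B) -> (A=0 B=6 C=10)
  6. pour(C -> A) -> (A=8 B=6 C=2)
  7. pour(A -> B) -> (A=4 B=10 C=2)
  8. pour(B -> C) -> (A=4 B=1 C=11)
Reached target in 8 moves.

Answer: 8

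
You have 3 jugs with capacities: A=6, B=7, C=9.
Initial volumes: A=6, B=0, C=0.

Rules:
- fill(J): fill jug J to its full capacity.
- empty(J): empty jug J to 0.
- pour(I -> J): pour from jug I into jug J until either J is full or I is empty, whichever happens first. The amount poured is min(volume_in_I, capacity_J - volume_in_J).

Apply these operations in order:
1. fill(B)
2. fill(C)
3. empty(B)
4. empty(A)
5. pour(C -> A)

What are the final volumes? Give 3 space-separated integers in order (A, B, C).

Answer: 6 0 3

Derivation:
Step 1: fill(B) -> (A=6 B=7 C=0)
Step 2: fill(C) -> (A=6 B=7 C=9)
Step 3: empty(B) -> (A=6 B=0 C=9)
Step 4: empty(A) -> (A=0 B=0 C=9)
Step 5: pour(C -> A) -> (A=6 B=0 C=3)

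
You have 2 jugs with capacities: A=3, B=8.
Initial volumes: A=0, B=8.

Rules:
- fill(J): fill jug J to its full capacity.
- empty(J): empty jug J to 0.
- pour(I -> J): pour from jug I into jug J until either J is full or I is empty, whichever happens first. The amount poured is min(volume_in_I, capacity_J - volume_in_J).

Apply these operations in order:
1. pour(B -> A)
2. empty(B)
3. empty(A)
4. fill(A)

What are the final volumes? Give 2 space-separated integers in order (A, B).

Step 1: pour(B -> A) -> (A=3 B=5)
Step 2: empty(B) -> (A=3 B=0)
Step 3: empty(A) -> (A=0 B=0)
Step 4: fill(A) -> (A=3 B=0)

Answer: 3 0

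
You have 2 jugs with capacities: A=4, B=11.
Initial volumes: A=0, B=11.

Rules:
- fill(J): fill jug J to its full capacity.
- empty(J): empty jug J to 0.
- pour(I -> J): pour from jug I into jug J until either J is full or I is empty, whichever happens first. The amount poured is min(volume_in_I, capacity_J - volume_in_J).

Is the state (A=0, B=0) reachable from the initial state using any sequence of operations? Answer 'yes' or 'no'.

BFS from (A=0, B=11):
  1. empty(B) -> (A=0 B=0)
Target reached → yes.

Answer: yes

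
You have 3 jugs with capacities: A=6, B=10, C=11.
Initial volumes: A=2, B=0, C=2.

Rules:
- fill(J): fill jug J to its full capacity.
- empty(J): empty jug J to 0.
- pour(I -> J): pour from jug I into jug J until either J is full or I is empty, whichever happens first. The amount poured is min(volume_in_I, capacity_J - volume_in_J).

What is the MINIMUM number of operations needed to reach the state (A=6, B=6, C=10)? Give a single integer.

Answer: 5

Derivation:
BFS from (A=2, B=0, C=2). One shortest path:
  1. fill(B) -> (A=2 B=10 C=2)
  2. empty(C) -> (A=2 B=10 C=0)
  3. pour(B -> C) -> (A=2 B=0 C=10)
  4. fill(B) -> (A=2 B=10 C=10)
  5. pour(B -> A) -> (A=6 B=6 C=10)
Reached target in 5 moves.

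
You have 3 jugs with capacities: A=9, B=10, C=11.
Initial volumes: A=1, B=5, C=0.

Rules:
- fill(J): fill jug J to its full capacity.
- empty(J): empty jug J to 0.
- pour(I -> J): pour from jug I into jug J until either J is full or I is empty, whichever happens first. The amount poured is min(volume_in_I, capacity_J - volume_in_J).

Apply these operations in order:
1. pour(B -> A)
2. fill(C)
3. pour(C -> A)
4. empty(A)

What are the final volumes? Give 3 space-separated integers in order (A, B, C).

Answer: 0 0 8

Derivation:
Step 1: pour(B -> A) -> (A=6 B=0 C=0)
Step 2: fill(C) -> (A=6 B=0 C=11)
Step 3: pour(C -> A) -> (A=9 B=0 C=8)
Step 4: empty(A) -> (A=0 B=0 C=8)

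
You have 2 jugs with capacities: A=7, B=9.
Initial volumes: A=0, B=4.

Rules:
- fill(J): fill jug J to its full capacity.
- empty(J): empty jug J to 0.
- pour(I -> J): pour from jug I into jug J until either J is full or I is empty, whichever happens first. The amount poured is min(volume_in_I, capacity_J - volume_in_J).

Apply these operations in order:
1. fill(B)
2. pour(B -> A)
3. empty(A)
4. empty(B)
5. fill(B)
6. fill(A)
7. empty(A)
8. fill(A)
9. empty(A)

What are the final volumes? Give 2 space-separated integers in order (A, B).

Answer: 0 9

Derivation:
Step 1: fill(B) -> (A=0 B=9)
Step 2: pour(B -> A) -> (A=7 B=2)
Step 3: empty(A) -> (A=0 B=2)
Step 4: empty(B) -> (A=0 B=0)
Step 5: fill(B) -> (A=0 B=9)
Step 6: fill(A) -> (A=7 B=9)
Step 7: empty(A) -> (A=0 B=9)
Step 8: fill(A) -> (A=7 B=9)
Step 9: empty(A) -> (A=0 B=9)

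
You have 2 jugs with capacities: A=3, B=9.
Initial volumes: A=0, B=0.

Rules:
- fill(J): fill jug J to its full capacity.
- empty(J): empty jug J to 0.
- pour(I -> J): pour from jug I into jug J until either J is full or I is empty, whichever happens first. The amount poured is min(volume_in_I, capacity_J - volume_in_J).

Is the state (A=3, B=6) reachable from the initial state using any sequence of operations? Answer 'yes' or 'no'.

Answer: yes

Derivation:
BFS from (A=0, B=0):
  1. fill(B) -> (A=0 B=9)
  2. pour(B -> A) -> (A=3 B=6)
Target reached → yes.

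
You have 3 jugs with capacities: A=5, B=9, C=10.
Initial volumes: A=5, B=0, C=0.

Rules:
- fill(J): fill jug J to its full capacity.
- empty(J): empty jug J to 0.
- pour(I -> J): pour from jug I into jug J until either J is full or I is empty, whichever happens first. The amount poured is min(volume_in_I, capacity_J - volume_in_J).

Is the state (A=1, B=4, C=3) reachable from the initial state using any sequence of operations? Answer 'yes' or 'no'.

BFS explored all 372 reachable states.
Reachable set includes: (0,0,0), (0,0,1), (0,0,2), (0,0,3), (0,0,4), (0,0,5), (0,0,6), (0,0,7), (0,0,8), (0,0,9), (0,0,10), (0,1,0) ...
Target (A=1, B=4, C=3) not in reachable set → no.

Answer: no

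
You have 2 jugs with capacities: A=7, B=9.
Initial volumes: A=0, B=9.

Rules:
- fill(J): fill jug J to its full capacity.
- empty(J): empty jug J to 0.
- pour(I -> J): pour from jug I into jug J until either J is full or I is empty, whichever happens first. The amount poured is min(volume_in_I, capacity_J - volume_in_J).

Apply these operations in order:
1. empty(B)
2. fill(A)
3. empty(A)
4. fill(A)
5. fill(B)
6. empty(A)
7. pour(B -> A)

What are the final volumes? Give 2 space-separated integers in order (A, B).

Answer: 7 2

Derivation:
Step 1: empty(B) -> (A=0 B=0)
Step 2: fill(A) -> (A=7 B=0)
Step 3: empty(A) -> (A=0 B=0)
Step 4: fill(A) -> (A=7 B=0)
Step 5: fill(B) -> (A=7 B=9)
Step 6: empty(A) -> (A=0 B=9)
Step 7: pour(B -> A) -> (A=7 B=2)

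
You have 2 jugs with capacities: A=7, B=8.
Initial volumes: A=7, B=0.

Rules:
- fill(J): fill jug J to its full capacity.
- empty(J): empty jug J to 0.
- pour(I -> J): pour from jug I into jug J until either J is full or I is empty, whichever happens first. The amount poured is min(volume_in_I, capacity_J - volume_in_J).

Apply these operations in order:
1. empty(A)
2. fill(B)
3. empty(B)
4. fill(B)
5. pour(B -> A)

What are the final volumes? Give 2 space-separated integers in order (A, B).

Answer: 7 1

Derivation:
Step 1: empty(A) -> (A=0 B=0)
Step 2: fill(B) -> (A=0 B=8)
Step 3: empty(B) -> (A=0 B=0)
Step 4: fill(B) -> (A=0 B=8)
Step 5: pour(B -> A) -> (A=7 B=1)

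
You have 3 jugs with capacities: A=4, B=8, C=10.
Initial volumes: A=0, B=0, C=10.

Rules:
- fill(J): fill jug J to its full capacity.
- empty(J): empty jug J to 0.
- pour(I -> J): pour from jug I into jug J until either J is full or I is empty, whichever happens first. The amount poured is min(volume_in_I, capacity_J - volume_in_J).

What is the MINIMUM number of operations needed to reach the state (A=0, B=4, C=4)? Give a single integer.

BFS from (A=0, B=0, C=10). One shortest path:
  1. fill(B) -> (A=0 B=8 C=10)
  2. empty(C) -> (A=0 B=8 C=0)
  3. pour(B -> A) -> (A=4 B=4 C=0)
  4. pour(A -> C) -> (A=0 B=4 C=4)
Reached target in 4 moves.

Answer: 4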